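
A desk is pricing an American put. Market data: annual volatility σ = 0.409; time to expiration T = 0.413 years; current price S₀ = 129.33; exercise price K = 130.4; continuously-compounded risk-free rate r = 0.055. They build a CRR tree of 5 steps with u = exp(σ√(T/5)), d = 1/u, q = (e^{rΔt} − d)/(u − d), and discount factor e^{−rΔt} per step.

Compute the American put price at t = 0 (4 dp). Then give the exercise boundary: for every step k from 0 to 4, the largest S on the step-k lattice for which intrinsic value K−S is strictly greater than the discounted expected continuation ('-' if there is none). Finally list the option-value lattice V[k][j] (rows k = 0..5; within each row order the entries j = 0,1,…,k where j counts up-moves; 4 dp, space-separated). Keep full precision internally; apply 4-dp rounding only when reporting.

Δt=0.08260  u=1.12474  d=0.88910  q=0.48997  discount=0.99547
step 5 (expiry): payoffs max(K−S,0) = 58.5465 39.5032 15.4129 0.0000 0.0000 0.0000
step 4: (k=4,j=0): S=80.8162, (K−S)⁺=49.5838, hold=48.9927 ⇒ V=49.5838 exercise | (k=4,j=1): S=102.2348, (K−S)⁺=28.1652, hold=27.5741 ⇒ V=28.1652 exercise | (k=4,j=2): S=129.3300, (K−S)⁺=1.0700, hold=7.8254 ⇒ V=7.8254 continue | (k=4,j=3): S=163.6062, (K−S)⁺=0.0000, hold=0.0000 ⇒ V=0.0000 continue | (k=4,j=4): S=206.9666, (K−S)⁺=0.0000, hold=0.0000 ⇒ V=0.0000 continue  boundary S*=102.2348
step 3: (k=3,j=0): S=90.8968, (K−S)⁺=39.5032, hold=38.9121 ⇒ V=39.5032 exercise | (k=3,j=1): S=114.9871, (K−S)⁺=15.4129, hold=18.1168 ⇒ V=18.1168 continue | (k=3,j=2): S=145.4620, (K−S)⁺=0.0000, hold=3.9731 ⇒ V=3.9731 continue | (k=3,j=3): S=184.0136, (K−S)⁺=0.0000, hold=0.0000 ⇒ V=0.0000 continue  boundary S*=90.8968
step 2: (k=2,j=0): S=102.2348, (K−S)⁺=28.1652, hold=28.8929 ⇒ V=28.8929 continue | (k=2,j=1): S=129.3300, (K−S)⁺=1.0700, hold=11.1361 ⇒ V=11.1361 continue | (k=2,j=2): S=163.6062, (K−S)⁺=0.0000, hold=2.0172 ⇒ V=2.0172 continue  boundary S*=-
step 1: (k=1,j=0): S=114.9871, (K−S)⁺=15.4129, hold=20.1011 ⇒ V=20.1011 continue | (k=1,j=1): S=145.4620, (K−S)⁺=0.0000, hold=6.6379 ⇒ V=6.6379 continue  boundary S*=-
step 0: (k=0,j=0): S=129.3300, (K−S)⁺=1.0700, hold=13.4433 ⇒ V=13.4433 continue  boundary S*=-

price = 13.4433
boundary = - - - 90.8968 102.2348
tree:
13.4433
20.1011 6.6379
28.8929 11.1361 2.0172
39.5032 18.1168 3.9731 0.0000
49.5838 28.1652 7.8254 0.0000 0.0000
58.5465 39.5032 15.4129 0.0000 0.0000 0.0000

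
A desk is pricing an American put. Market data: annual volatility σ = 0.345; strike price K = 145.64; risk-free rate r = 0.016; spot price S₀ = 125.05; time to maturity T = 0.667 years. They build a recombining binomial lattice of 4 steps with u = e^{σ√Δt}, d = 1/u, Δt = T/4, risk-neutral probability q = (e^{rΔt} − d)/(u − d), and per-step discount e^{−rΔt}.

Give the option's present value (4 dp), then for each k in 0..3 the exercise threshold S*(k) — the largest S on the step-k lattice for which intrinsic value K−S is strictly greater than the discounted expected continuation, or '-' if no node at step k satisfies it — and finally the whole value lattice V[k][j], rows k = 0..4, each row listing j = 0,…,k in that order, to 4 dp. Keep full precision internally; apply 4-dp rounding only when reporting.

price = 27.5292
boundary = - - 94.3444 108.6175
tree:
27.5292
38.4924 15.5324
51.2956 24.5179 5.6602
63.6931 37.0225 10.7956 0.0000
74.4615 51.2956 20.5900 0.0000 0.0000

Δt=0.16675  u=1.15129  d=0.86859  q=0.47429  discount=0.99734
step 4 (expiry): payoffs max(K−S,0) = 74.4615 51.2956 20.5900 0.0000 0.0000
step 3: (k=3,j=0): S=81.9469, (K−S)⁺=63.6931, hold=63.3051 ⇒ V=63.6931 exercise | (k=3,j=1): S=108.6175, (K−S)⁺=37.0225, hold=36.6344 ⇒ V=37.0225 exercise | (k=3,j=2): S=143.9685, (K−S)⁺=1.6715, hold=10.7956 ⇒ V=10.7956 continue | (k=3,j=3): S=190.8249, (K−S)⁺=0.0000, hold=0.0000 ⇒ V=0.0000 continue  boundary S*=108.6175
step 2: (k=2,j=0): S=94.3444, (K−S)⁺=51.2956, hold=50.9075 ⇒ V=51.2956 exercise | (k=2,j=1): S=125.0500, (K−S)⁺=20.5900, hold=24.5179 ⇒ V=24.5179 continue | (k=2,j=2): S=165.7491, (K−S)⁺=0.0000, hold=5.6602 ⇒ V=5.6602 continue  boundary S*=94.3444
step 1: (k=1,j=0): S=108.6175, (K−S)⁺=37.0225, hold=38.4924 ⇒ V=38.4924 continue | (k=1,j=1): S=143.9685, (K−S)⁺=1.6715, hold=15.5324 ⇒ V=15.5324 continue  boundary S*=-
step 0: (k=0,j=0): S=125.0500, (K−S)⁺=20.5900, hold=27.5292 ⇒ V=27.5292 continue  boundary S*=-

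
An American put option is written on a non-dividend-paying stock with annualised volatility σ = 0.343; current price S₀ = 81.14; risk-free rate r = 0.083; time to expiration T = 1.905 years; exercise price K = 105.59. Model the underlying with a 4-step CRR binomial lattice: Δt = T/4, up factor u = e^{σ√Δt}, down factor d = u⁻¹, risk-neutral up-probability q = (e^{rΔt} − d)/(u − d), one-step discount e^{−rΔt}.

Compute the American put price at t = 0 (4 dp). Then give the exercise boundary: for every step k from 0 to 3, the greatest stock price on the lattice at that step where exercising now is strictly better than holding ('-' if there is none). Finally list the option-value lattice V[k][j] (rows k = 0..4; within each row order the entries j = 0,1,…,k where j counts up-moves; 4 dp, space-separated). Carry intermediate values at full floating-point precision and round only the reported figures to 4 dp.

Δt=0.47625, u=1.26707, d=0.78922, q=0.52548, disc=e^(-rΔt)=0.96124
k=4 terminal: V=max(K-S,0) → 74.1102 55.0502 24.4500 0.0000 0.0000
k=3: j=0 S=39.8872 intr=65.7028 cont=61.6104 V=65.7028[EX]; j=1 S=64.0375 intr=41.5525 cont=37.4601 V=41.5525[EX]; j=2 S=102.8101 intr=2.7799 cont=11.1524 V=11.1524[hold]; j=3 S=165.0582 intr=0.0000 cont=0.0000 V=0.0000[hold]  S*(3)=64.0375
k=2: j=0 S=50.5398 intr=55.0502 cont=50.9578 V=55.0502[EX]; j=1 S=81.1400 intr=24.4500 cont=24.5866 V=24.5866[hold]; j=2 S=130.2676 intr=0.0000 cont=5.0870 V=5.0870[hold]  S*(2)=50.5398
k=1: j=0 S=64.0375 intr=41.5525 cont=37.5291 V=41.5525[EX]; j=1 S=102.8101 intr=2.7799 cont=13.7842 V=13.7842[hold]  S*(1)=64.0375
k=0: j=0 S=81.1400 intr=24.4500 cont=25.9160 V=25.9160[hold]  S*(0)=-

price = 25.9160
boundary = - 64.0375 50.5398 64.0375
tree:
25.9160
41.5525 13.7842
55.0502 24.5866 5.0870
65.7028 41.5525 11.1524 0.0000
74.1102 55.0502 24.4500 0.0000 0.0000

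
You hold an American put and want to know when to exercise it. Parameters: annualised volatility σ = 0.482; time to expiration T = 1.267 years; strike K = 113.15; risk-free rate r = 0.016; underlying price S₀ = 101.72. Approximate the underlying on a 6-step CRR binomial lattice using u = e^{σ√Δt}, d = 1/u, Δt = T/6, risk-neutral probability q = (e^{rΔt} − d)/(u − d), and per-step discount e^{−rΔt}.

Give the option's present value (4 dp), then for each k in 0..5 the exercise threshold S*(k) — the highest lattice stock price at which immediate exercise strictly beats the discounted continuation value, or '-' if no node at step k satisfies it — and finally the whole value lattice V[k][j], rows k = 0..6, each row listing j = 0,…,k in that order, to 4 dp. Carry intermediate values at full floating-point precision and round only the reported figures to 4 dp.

Δt=0.21117, u=1.24794, d=0.80132, q=0.45243, disc=e^(-rΔt)=0.99663
k=6 terminal: V=max(K-S,0) → 86.2193 71.2095 47.8339 11.4300 0.0000 0.0000 0.0000
k=5: j=0 S=33.6078 intr=79.5422 cont=79.1605 V=79.5422[EX]; j=1 S=52.3392 intr=60.8108 cont=60.4292 V=60.8108[EX]; j=2 S=81.5104 intr=31.6396 cont=31.2579 V=31.6396[EX]; j=3 S=126.9403 intr=0.0000 cont=6.2376 V=6.2376[hold]; j=4 S=197.6905 intr=0.0000 cont=0.0000 V=0.0000[hold]; j=5 S=307.8733 intr=0.0000 cont=0.0000 V=0.0000[hold]  S*(5)=81.5104
k=4: j=0 S=41.9405 intr=71.2095 cont=70.8278 V=71.2095[EX]; j=1 S=65.3161 intr=47.8339 cont=47.4523 V=47.8339[EX]; j=2 S=101.7200 intr=11.4300 cont=20.0790 V=20.0790[hold]; j=3 S=158.4136 intr=0.0000 cont=3.4040 V=3.4040[hold]; j=4 S=246.7055 intr=0.0000 cont=0.0000 V=0.0000[hold]  S*(4)=65.3161
k=3: j=0 S=52.3392 intr=60.8108 cont=60.4292 V=60.8108[EX]; j=1 S=81.5104 intr=31.6396 cont=35.1578 V=35.1578[hold]; j=2 S=126.9403 intr=0.0000 cont=12.4925 V=12.4925[hold]; j=3 S=197.6905 intr=0.0000 cont=1.8576 V=1.8576[hold]  S*(3)=52.3392
k=2: j=0 S=65.3161 intr=47.8339 cont=49.0386 V=49.0386[hold]; j=1 S=101.7200 intr=11.4300 cont=24.8193 V=24.8193[hold]; j=2 S=158.4136 intr=0.0000 cont=7.6550 V=7.6550[hold]  S*(2)=-
k=1: j=0 S=81.5104 intr=31.6396 cont=37.9527 V=37.9527[hold]; j=1 S=126.9403 intr=0.0000 cont=16.9962 V=16.9962[hold]  S*(1)=-
k=0: j=0 S=101.7200 intr=11.4300 cont=28.3753 V=28.3753[hold]  S*(0)=-

price = 28.3753
boundary = - - - 52.3392 65.3161 81.5104
tree:
28.3753
37.9527 16.9962
49.0386 24.8193 7.6550
60.8108 35.1578 12.4925 1.8576
71.2095 47.8339 20.0790 3.4040 0.0000
79.5422 60.8108 31.6396 6.2376 0.0000 0.0000
86.2193 71.2095 47.8339 11.4300 0.0000 0.0000 0.0000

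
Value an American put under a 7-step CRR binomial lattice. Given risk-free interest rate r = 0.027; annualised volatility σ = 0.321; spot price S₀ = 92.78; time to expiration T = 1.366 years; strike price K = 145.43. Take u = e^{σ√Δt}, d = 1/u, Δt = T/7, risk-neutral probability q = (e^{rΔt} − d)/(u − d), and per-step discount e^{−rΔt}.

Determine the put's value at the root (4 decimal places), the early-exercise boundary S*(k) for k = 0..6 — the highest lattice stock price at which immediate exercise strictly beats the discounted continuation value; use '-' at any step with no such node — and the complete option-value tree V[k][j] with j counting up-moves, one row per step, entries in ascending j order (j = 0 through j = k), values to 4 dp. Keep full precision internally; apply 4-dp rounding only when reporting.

price = 52.8934
boundary = - 80.5139 92.7800 80.5139 92.7800 106.9149 123.2031
tree:
52.8934
64.9161 40.6116
75.5606 52.6500 28.1787
84.7978 64.9161 39.4221 16.4604
92.8138 75.5606 52.6500 25.7039 6.7531
99.7700 84.7978 64.9161 38.5151 12.2813 0.9137
105.8066 92.8138 75.5606 52.6500 22.2269 1.7773 0.0000
111.0450 99.7700 84.7978 64.9161 38.5151 3.4571 0.0000 0.0000

Δt=0.19514, u=1.15235, d=0.86779, q=0.48317, disc=e^(-rΔt)=0.99474
k=7 terminal: V=max(K-S,0) → 111.0450 99.7700 84.7978 64.9161 38.5151 3.4571 0.0000 0.0000
k=6: j=0 S=39.6234 intr=105.8066 cont=105.0423 V=105.8066[EX]; j=1 S=52.6162 intr=92.8138 cont=92.0495 V=92.8138[EX]; j=2 S=69.8694 intr=75.5606 cont=74.7964 V=75.5606[EX]; j=3 S=92.7800 intr=52.6500 cont=51.8858 V=52.6500[EX]; j=4 S=123.2031 intr=22.2269 cont=21.4626 V=22.2269[EX]; j=5 S=163.6022 intr=0.0000 cont=1.7773 V=1.7773[hold]; j=6 S=217.2483 intr=0.0000 cont=0.0000 V=0.0000[hold]  S*(6)=123.2031
k=5: j=0 S=45.6600 intr=99.7700 cont=99.0058 V=99.7700[EX]; j=1 S=60.6322 intr=84.7978 cont=84.0336 V=84.7978[EX]; j=2 S=80.5139 intr=64.9161 cont=64.1519 V=64.9161[EX]; j=3 S=106.9149 intr=38.5151 cont=37.7509 V=38.5151[EX]; j=4 S=141.9729 intr=3.4571 cont=12.2813 V=12.2813[hold]; j=5 S=188.5267 intr=0.0000 cont=0.9137 V=0.9137[hold]  S*(5)=106.9149
k=4: j=0 S=52.6162 intr=92.8138 cont=92.0495 V=92.8138[EX]; j=1 S=69.8694 intr=75.5606 cont=74.7964 V=75.5606[EX]; j=2 S=92.7800 intr=52.6500 cont=51.8858 V=52.6500[EX]; j=3 S=123.2031 intr=22.2269 cont=25.7039 V=25.7039[hold]; j=4 S=163.6022 intr=0.0000 cont=6.7531 V=6.7531[hold]  S*(4)=92.7800
k=3: j=0 S=60.6322 intr=84.7978 cont=84.0336 V=84.7978[EX]; j=1 S=80.5139 intr=64.9161 cont=64.1519 V=64.9161[EX]; j=2 S=106.9149 intr=38.5151 cont=39.4221 V=39.4221[hold]; j=3 S=141.9729 intr=3.4571 cont=16.4604 V=16.4604[hold]  S*(3)=80.5139
k=2: j=0 S=69.8694 intr=75.5606 cont=74.7964 V=75.5606[EX]; j=1 S=92.7800 intr=52.6500 cont=52.3217 V=52.6500[EX]; j=2 S=123.2031 intr=22.2269 cont=28.1787 V=28.1787[hold]  S*(2)=92.7800
k=1: j=0 S=80.5139 intr=64.9161 cont=64.1519 V=64.9161[EX]; j=1 S=106.9149 intr=38.5151 cont=40.6116 V=40.6116[hold]  S*(1)=80.5139
k=0: j=0 S=92.7800 intr=52.6500 cont=52.8934 V=52.8934[hold]  S*(0)=-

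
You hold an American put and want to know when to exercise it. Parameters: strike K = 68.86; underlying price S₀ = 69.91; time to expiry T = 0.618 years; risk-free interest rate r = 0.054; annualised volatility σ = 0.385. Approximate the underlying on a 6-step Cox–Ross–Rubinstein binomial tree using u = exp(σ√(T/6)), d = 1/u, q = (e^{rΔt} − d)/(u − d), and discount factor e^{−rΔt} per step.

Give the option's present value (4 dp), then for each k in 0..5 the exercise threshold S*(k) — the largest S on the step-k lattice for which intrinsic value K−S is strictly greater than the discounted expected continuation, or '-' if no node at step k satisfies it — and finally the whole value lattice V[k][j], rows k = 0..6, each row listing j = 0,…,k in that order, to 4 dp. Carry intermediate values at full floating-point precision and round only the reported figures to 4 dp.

price = 6.6987
boundary = - - - 48.2564 54.6029 48.2564
tree:
6.6987
10.1489 3.2075
14.8104 5.4444 0.9311
20.6036 8.9886 1.8418 0.0000
26.2126 14.2571 3.6434 0.0000 0.0000
31.1696 20.6036 7.2072 0.0000 0.0000 0.0000
35.5504 26.2126 14.2571 0.0000 0.0000 0.0000 0.0000

Δt=0.10300  u=1.13152  d=0.88377  q=0.49166  discount=0.99445
step 6 (expiry): payoffs max(K−S,0) = 35.5504 26.2126 14.2571 0.0000 0.0000 0.0000 0.0000
step 5: (k=5,j=0): S=37.6904, (K−S)⁺=31.1696, hold=30.7876 ⇒ V=31.1696 exercise | (k=5,j=1): S=48.2564, (K−S)⁺=20.6036, hold=20.2217 ⇒ V=20.6036 exercise | (k=5,j=2): S=61.7842, (K−S)⁺=7.0758, hold=7.2072 ⇒ V=7.2072 continue | (k=5,j=3): S=79.1044, (K−S)⁺=0.0000, hold=0.0000 ⇒ V=0.0000 continue | (k=5,j=4): S=101.2801, (K−S)⁺=0.0000, hold=0.0000 ⇒ V=0.0000 continue | (k=5,j=5): S=129.6723, (K−S)⁺=0.0000, hold=0.0000 ⇒ V=0.0000 continue  boundary S*=48.2564
step 4: (k=4,j=0): S=42.6474, (K−S)⁺=26.2126, hold=25.8306 ⇒ V=26.2126 exercise | (k=4,j=1): S=54.6029, (K−S)⁺=14.2571, hold=13.9394 ⇒ V=14.2571 exercise | (k=4,j=2): S=69.9100, (K−S)⁺=0.0000, hold=3.6434 ⇒ V=3.6434 continue | (k=4,j=3): S=89.5081, (K−S)⁺=0.0000, hold=0.0000 ⇒ V=0.0000 continue | (k=4,j=4): S=114.6003, (K−S)⁺=0.0000, hold=0.0000 ⇒ V=0.0000 continue  boundary S*=54.6029
step 3: (k=3,j=0): S=48.2564, (K−S)⁺=20.6036, hold=20.2217 ⇒ V=20.6036 exercise | (k=3,j=1): S=61.7842, (K−S)⁺=7.0758, hold=8.9886 ⇒ V=8.9886 continue | (k=3,j=2): S=79.1044, (K−S)⁺=0.0000, hold=1.8418 ⇒ V=1.8418 continue | (k=3,j=3): S=101.2801, (K−S)⁺=0.0000, hold=0.0000 ⇒ V=0.0000 continue  boundary S*=48.2564
step 2: (k=2,j=0): S=54.6029, (K−S)⁺=14.2571, hold=14.8104 ⇒ V=14.8104 continue | (k=2,j=1): S=69.9100, (K−S)⁺=0.0000, hold=5.4444 ⇒ V=5.4444 continue | (k=2,j=2): S=89.5081, (K−S)⁺=0.0000, hold=0.9311 ⇒ V=0.9311 continue  boundary S*=-
step 1: (k=1,j=0): S=61.7842, (K−S)⁺=7.0758, hold=10.1489 ⇒ V=10.1489 continue | (k=1,j=1): S=79.1044, (K−S)⁺=0.0000, hold=3.2075 ⇒ V=3.2075 continue  boundary S*=-
step 0: (k=0,j=0): S=69.9100, (K−S)⁺=0.0000, hold=6.6987 ⇒ V=6.6987 continue  boundary S*=-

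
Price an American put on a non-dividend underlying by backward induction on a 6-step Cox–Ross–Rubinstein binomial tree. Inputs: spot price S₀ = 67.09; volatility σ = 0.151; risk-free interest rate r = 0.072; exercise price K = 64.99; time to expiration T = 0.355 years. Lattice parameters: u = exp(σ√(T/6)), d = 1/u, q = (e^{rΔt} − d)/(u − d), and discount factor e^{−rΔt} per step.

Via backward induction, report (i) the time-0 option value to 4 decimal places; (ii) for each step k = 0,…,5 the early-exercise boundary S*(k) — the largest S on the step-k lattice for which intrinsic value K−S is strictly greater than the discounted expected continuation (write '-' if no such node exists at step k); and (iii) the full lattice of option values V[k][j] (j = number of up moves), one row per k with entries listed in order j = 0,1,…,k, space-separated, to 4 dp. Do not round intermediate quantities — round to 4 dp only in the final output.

price = 1.0612
boundary = - - - 60.0902 57.9231 60.0902
tree:
1.0612
1.8328 0.4354
3.0608 0.8380 0.1079
4.8998 1.5733 0.2403 0.0000
7.0669 2.8518 0.5350 0.0000 0.0000
9.1558 4.8998 1.1910 0.0000 0.0000 0.0000
11.1693 7.0669 2.6517 0.0000 0.0000 0.0000 0.0000

params: Δt=0.05917 u=1.03741 d=0.96394 q=0.54892 e^(-rΔt)=0.99575
t_6 payoffs: 11.1693 7.0669 2.6517 0.0000 0.0000 0.0000 0.0000
t_5: node(5,0) S=55.8342 payoff=9.1558 vs cont=8.8795 → 9.1558 [stop]  node(5,1) S=60.0902 payoff=4.8998 vs cont=4.6236 → 4.8998 [stop]  node(5,2) S=64.6705 payoff=0.3195 vs cont=1.1910 → 1.1910 [wait]  node(5,3) S=69.6000 payoff=0.0000 vs cont=0.0000 → 0.0000 [wait]  node(5,4) S=74.9052 payoff=0.0000 vs cont=0.0000 → 0.0000 [wait]  node(5,5) S=80.6148 payoff=0.0000 vs cont=0.0000 → 0.0000 [wait]  ⇒ S*(5)=60.0902
t_4: node(4,0) S=57.9231 payoff=7.0669 vs cont=6.7906 → 7.0669 [stop]  node(4,1) S=62.3383 payoff=2.6517 vs cont=2.8518 → 2.8518 [wait]  node(4,2) S=67.0900 payoff=0.0000 vs cont=0.5350 → 0.5350 [wait]  node(4,3) S=72.2039 payoff=0.0000 vs cont=0.0000 → 0.0000 [wait]  node(4,4) S=77.7076 payoff=0.0000 vs cont=0.0000 → 0.0000 [wait]  ⇒ S*(4)=57.9231
t_3: node(3,0) S=60.0902 payoff=4.8998 vs cont=4.7329 → 4.8998 [stop]  node(3,1) S=64.6705 payoff=0.3195 vs cont=1.5733 → 1.5733 [wait]  node(3,2) S=69.6000 payoff=0.0000 vs cont=0.2403 → 0.2403 [wait]  node(3,3) S=74.9052 payoff=0.0000 vs cont=0.0000 → 0.0000 [wait]  ⇒ S*(3)=60.0902
t_2: node(2,0) S=62.3383 payoff=2.6517 vs cont=3.0608 → 3.0608 [wait]  node(2,1) S=67.0900 payoff=0.0000 vs cont=0.8380 → 0.8380 [wait]  node(2,2) S=72.2039 payoff=0.0000 vs cont=0.1079 → 0.1079 [wait]  ⇒ S*(2)=-
t_1: node(1,0) S=64.6705 payoff=0.3195 vs cont=1.8328 → 1.8328 [wait]  node(1,1) S=69.6000 payoff=0.0000 vs cont=0.4354 → 0.4354 [wait]  ⇒ S*(1)=-
t_0: node(0,0) S=67.0900 payoff=0.0000 vs cont=1.0612 → 1.0612 [wait]  ⇒ S*(0)=-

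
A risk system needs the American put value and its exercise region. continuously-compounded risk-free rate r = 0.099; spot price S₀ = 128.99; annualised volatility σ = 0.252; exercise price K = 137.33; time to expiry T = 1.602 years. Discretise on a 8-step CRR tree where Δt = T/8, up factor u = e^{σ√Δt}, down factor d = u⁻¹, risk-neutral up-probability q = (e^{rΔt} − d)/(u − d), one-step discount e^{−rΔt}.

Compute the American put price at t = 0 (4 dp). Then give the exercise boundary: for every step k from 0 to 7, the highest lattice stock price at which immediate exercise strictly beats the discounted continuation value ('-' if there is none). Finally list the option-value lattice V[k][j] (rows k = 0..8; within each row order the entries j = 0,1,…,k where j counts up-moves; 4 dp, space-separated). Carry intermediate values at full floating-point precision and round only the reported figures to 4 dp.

price = 13.8790
boundary = - - 102.9454 115.2342 102.9454 115.2342 102.9454 115.2342
tree:
13.8790
22.1789 7.8648
34.3846 13.3977 3.8059
45.3630 22.0958 7.0541 1.3942
55.1705 34.3846 12.7117 2.8685 0.2876
63.9322 45.3630 22.0958 5.8054 0.6675 0.0000
71.7595 55.1705 34.3846 11.4967 1.5488 0.0000 0.0000
78.7521 63.9322 45.3630 22.0958 3.5941 0.0000 0.0000 0.0000
84.9990 71.7595 55.1705 34.3846 8.3400 0.0000 0.0000 0.0000 0.0000

Δt=0.20025, u=1.11937, d=0.89336, q=0.56043, disc=e^(-rΔt)=0.98037
k=8 terminal: V=max(K-S,0) → 84.9990 71.7595 55.1705 34.3846 8.3400 0.0000 0.0000 0.0000 0.0000
k=7: j=0 S=58.5779 intr=78.7521 cont=76.0564 V=78.7521[EX]; j=1 S=73.3978 intr=63.9322 cont=61.2365 V=63.9322[EX]; j=2 S=91.9670 intr=45.3630 cont=42.6672 V=45.3630[EX]; j=3 S=115.2342 intr=22.0958 cont=19.4001 V=22.0958[EX]; j=4 S=144.3879 intr=0.0000 cont=3.5941 V=3.5941[hold]; j=5 S=180.9172 intr=0.0000 cont=0.0000 V=0.0000[hold]; j=6 S=226.6883 intr=0.0000 cont=0.0000 V=0.0000[hold]; j=7 S=284.0393 intr=0.0000 cont=0.0000 V=0.0000[hold]  S*(7)=115.2342
k=6: j=0 S=65.5705 intr=71.7595 cont=69.0638 V=71.7595[EX]; j=1 S=82.1595 intr=55.1705 cont=52.4748 V=55.1705[EX]; j=2 S=102.9454 intr=34.3846 cont=31.6889 V=34.3846[EX]; j=3 S=128.9900 intr=8.3400 cont=11.4967 V=11.4967[hold]; j=4 S=161.6238 intr=0.0000 cont=1.5488 V=1.5488[hold]; j=5 S=202.5138 intr=0.0000 cont=0.0000 V=0.0000[hold]; j=6 S=253.7487 intr=0.0000 cont=0.0000 V=0.0000[hold]  S*(6)=102.9454
k=5: j=0 S=73.3978 intr=63.9322 cont=61.2365 V=63.9322[EX]; j=1 S=91.9670 intr=45.3630 cont=42.6672 V=45.3630[EX]; j=2 S=115.2342 intr=22.0958 cont=21.1345 V=22.0958[EX]; j=3 S=144.3879 intr=0.0000 cont=5.8054 V=5.8054[hold]; j=4 S=180.9172 intr=0.0000 cont=0.6675 V=0.6675[hold]; j=5 S=226.6883 intr=0.0000 cont=0.0000 V=0.0000[hold]  S*(5)=115.2342
k=4: j=0 S=82.1595 intr=55.1705 cont=52.4748 V=55.1705[EX]; j=1 S=102.9454 intr=34.3846 cont=31.6889 V=34.3846[EX]; j=2 S=128.9900 intr=8.3400 cont=12.7117 V=12.7117[hold]; j=3 S=161.6238 intr=0.0000 cont=2.8685 V=2.8685[hold]; j=4 S=202.5138 intr=0.0000 cont=0.2876 V=0.2876[hold]  S*(4)=102.9454
k=3: j=0 S=91.9670 intr=45.3630 cont=42.6672 V=45.3630[EX]; j=1 S=115.2342 intr=22.0958 cont=21.8020 V=22.0958[EX]; j=2 S=144.3879 intr=0.0000 cont=7.0541 V=7.0541[hold]; j=3 S=180.9172 intr=0.0000 cont=1.3942 V=1.3942[hold]  S*(3)=115.2342
k=2: j=0 S=102.9454 intr=34.3846 cont=31.6889 V=34.3846[EX]; j=1 S=128.9900 intr=8.3400 cont=13.3977 V=13.3977[hold]; j=2 S=161.6238 intr=0.0000 cont=3.8059 V=3.8059[hold]  S*(2)=102.9454
k=1: j=0 S=115.2342 intr=22.0958 cont=22.1789 V=22.1789[hold]; j=1 S=144.3879 intr=0.0000 cont=7.8648 V=7.8648[hold]  S*(1)=-
k=0: j=0 S=128.9900 intr=8.3400 cont=13.8790 V=13.8790[hold]  S*(0)=-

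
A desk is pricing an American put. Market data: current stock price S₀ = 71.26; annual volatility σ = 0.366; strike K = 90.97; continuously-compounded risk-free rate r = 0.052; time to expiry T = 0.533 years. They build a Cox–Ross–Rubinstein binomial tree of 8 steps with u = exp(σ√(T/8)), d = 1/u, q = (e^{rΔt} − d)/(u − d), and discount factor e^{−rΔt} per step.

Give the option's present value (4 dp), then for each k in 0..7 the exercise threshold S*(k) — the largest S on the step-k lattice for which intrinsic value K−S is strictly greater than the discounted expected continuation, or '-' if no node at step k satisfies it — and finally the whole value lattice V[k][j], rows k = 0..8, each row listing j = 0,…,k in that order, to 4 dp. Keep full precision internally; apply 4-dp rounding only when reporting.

price = 20.6681
boundary = - 64.8362 58.9915 64.8362 58.9915 64.8362 71.2600 78.3203
tree:
20.6681
26.1338 15.2311
31.9785 20.3006 10.1607
37.2964 26.1338 14.4858 5.8148
42.1349 31.9785 19.8949 9.0633 2.5380
46.5372 37.2964 26.1338 13.6630 4.4295 0.6242
50.5426 42.1349 31.9785 19.7100 7.5832 1.2397 0.0000
54.1870 46.5372 37.2964 26.1338 12.6497 2.4621 0.0000 0.0000
57.5028 50.5426 42.1349 31.9785 19.7100 4.8900 0.0000 0.0000 0.0000

params: Δt=0.06663 u=1.09908 d=0.90985 q=0.49474 e^(-rΔt)=0.99654
t_8 payoffs: 57.5028 50.5426 42.1349 31.9785 19.7100 4.8900 0.0000 0.0000 0.0000
t_7: node(7,0) S=36.7830 payoff=54.1870 vs cont=53.8724 → 54.1870 [stop]  node(7,1) S=44.4328 payoff=46.5372 vs cont=46.2225 → 46.5372 [stop]  node(7,2) S=53.6736 payoff=37.2964 vs cont=36.9818 → 37.2964 [stop]  node(7,3) S=64.8362 payoff=26.1338 vs cont=25.8192 → 26.1338 [stop]  node(7,4) S=78.3203 payoff=12.6497 vs cont=12.3351 → 12.6497 [stop]  node(7,5) S=94.6087 payoff=0.0000 vs cont=2.4621 → 2.4621 [wait]  node(7,6) S=114.2846 payoff=0.0000 vs cont=0.0000 → 0.0000 [wait]  node(7,7) S=138.0525 payoff=0.0000 vs cont=0.0000 → 0.0000 [wait]  ⇒ S*(7)=78.3203
t_6: node(6,0) S=40.4274 payoff=50.5426 vs cont=50.2280 → 50.5426 [stop]  node(6,1) S=48.8351 payoff=42.1349 vs cont=41.8202 → 42.1349 [stop]  node(6,2) S=58.9915 payoff=31.9785 vs cont=31.6639 → 31.9785 [stop]  node(6,3) S=71.2600 payoff=19.7100 vs cont=19.3954 → 19.7100 [stop]  node(6,4) S=86.0800 payoff=4.8900 vs cont=7.5832 → 7.5832 [wait]  node(6,5) S=103.9822 payoff=0.0000 vs cont=1.2397 → 1.2397 [wait]  node(6,6) S=125.6076 payoff=0.0000 vs cont=0.0000 → 0.0000 [wait]  ⇒ S*(6)=71.2600
t_5: node(5,0) S=44.4328 payoff=46.5372 vs cont=46.2225 → 46.5372 [stop]  node(5,1) S=53.6736 payoff=37.2964 vs cont=36.9818 → 37.2964 [stop]  node(5,2) S=64.8362 payoff=26.1338 vs cont=25.8192 → 26.1338 [stop]  node(5,3) S=78.3203 payoff=12.6497 vs cont=13.6630 → 13.6630 [wait]  node(5,4) S=94.6087 payoff=0.0000 vs cont=4.4295 → 4.4295 [wait]  node(5,5) S=114.2846 payoff=0.0000 vs cont=0.6242 → 0.6242 [wait]  ⇒ S*(5)=64.8362
t_4: node(4,0) S=48.8351 payoff=42.1349 vs cont=41.8202 → 42.1349 [stop]  node(4,1) S=58.9915 payoff=31.9785 vs cont=31.6639 → 31.9785 [stop]  node(4,2) S=71.2600 payoff=19.7100 vs cont=19.8949 → 19.8949 [wait]  node(4,3) S=86.0800 payoff=4.8900 vs cont=9.0633 → 9.0633 [wait]  node(4,4) S=103.9822 payoff=0.0000 vs cont=2.5380 → 2.5380 [wait]  ⇒ S*(4)=58.9915
t_3: node(3,0) S=53.6736 payoff=37.2964 vs cont=36.9818 → 37.2964 [stop]  node(3,1) S=64.8362 payoff=26.1338 vs cont=25.9104 → 26.1338 [stop]  node(3,2) S=78.3203 payoff=12.6497 vs cont=14.4858 → 14.4858 [wait]  node(3,3) S=94.6087 payoff=0.0000 vs cont=5.8148 → 5.8148 [wait]  ⇒ S*(3)=64.8362
t_2: node(2,0) S=58.9915 payoff=31.9785 vs cont=31.6639 → 31.9785 [stop]  node(2,1) S=71.2600 payoff=19.7100 vs cont=20.3006 → 20.3006 [wait]  node(2,2) S=86.0800 payoff=4.8900 vs cont=10.1607 → 10.1607 [wait]  ⇒ S*(2)=58.9915
t_1: node(1,0) S=64.8362 payoff=26.1338 vs cont=26.1104 → 26.1338 [stop]  node(1,1) S=78.3203 payoff=12.6497 vs cont=15.2311 → 15.2311 [wait]  ⇒ S*(1)=64.8362
t_0: node(0,0) S=71.2600 payoff=19.7100 vs cont=20.6681 → 20.6681 [wait]  ⇒ S*(0)=-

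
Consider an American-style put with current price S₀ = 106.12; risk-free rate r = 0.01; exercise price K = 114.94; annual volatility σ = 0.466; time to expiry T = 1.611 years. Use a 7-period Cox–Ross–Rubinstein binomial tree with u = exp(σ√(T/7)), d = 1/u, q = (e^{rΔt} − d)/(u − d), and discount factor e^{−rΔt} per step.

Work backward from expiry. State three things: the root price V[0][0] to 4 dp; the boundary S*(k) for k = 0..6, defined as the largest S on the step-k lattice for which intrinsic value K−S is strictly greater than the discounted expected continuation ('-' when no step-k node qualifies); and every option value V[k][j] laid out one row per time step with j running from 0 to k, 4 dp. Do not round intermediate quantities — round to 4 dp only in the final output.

params: Δt=0.23014 u=1.25051 d=0.79967 q=0.44945 e^(-rΔt)=0.99770
t_7 payoffs: 92.7491 80.2381 60.6736 30.0789 0.0000 0.0000 0.0000 0.0000
t_6: node(6,0) S=27.7501 payoff=87.1899 vs cont=86.9257 → 87.1899 [stop]  node(6,1) S=43.3952 payoff=71.5448 vs cont=71.2805 → 71.5448 [stop]  node(6,2) S=67.8609 payoff=47.0791 vs cont=46.8149 → 47.0791 [stop]  node(6,3) S=106.1200 payoff=8.8200 vs cont=16.5218 → 16.5218 [wait]  node(6,4) S=165.9491 payoff=0.0000 vs cont=0.0000 → 0.0000 [wait]  node(6,5) S=259.5089 payoff=0.0000 vs cont=0.0000 → 0.0000 [wait]  node(6,6) S=405.8166 payoff=0.0000 vs cont=0.0000 → 0.0000 [wait]  ⇒ S*(6)=67.8609
t_5: node(5,0) S=34.7019 payoff=80.2381 vs cont=79.9739 → 80.2381 [stop]  node(5,1) S=54.2664 payoff=60.6736 vs cont=60.4094 → 60.6736 [stop]  node(5,2) S=84.8611 payoff=30.0789 vs cont=33.2684 → 33.2684 [wait]  node(5,3) S=132.7046 payoff=0.0000 vs cont=9.0751 → 9.0751 [wait]  node(5,4) S=207.5217 payoff=0.0000 vs cont=0.0000 → 0.0000 [wait]  node(5,5) S=324.5197 payoff=0.0000 vs cont=0.0000 → 0.0000 [wait]  ⇒ S*(5)=54.2664
t_4: node(4,0) S=43.3952 payoff=71.5448 vs cont=71.2805 → 71.5448 [stop]  node(4,1) S=67.8609 payoff=47.0791 vs cont=48.2451 → 48.2451 [wait]  node(4,2) S=106.1200 payoff=8.8200 vs cont=22.3431 → 22.3431 [wait]  node(4,3) S=165.9491 payoff=0.0000 vs cont=4.9848 → 4.9848 [wait]  node(4,4) S=259.5089 payoff=0.0000 vs cont=0.0000 → 0.0000 [wait]  ⇒ S*(4)=43.3952
t_3: node(3,0) S=54.2664 payoff=60.6736 vs cont=60.9322 → 60.9322 [wait]  node(3,1) S=84.8611 payoff=30.0789 vs cont=36.5192 → 36.5192 [wait]  node(3,2) S=132.7046 payoff=0.0000 vs cont=14.5079 → 14.5079 [wait]  node(3,3) S=207.5217 payoff=0.0000 vs cont=2.7380 → 2.7380 [wait]  ⇒ S*(3)=-
t_2: node(2,0) S=67.8609 payoff=47.0791 vs cont=49.8449 → 49.8449 [wait]  node(2,1) S=106.1200 payoff=8.8200 vs cont=26.5650 → 26.5650 [wait]  node(2,2) S=165.9491 payoff=0.0000 vs cont=9.1967 → 9.1967 [wait]  ⇒ S*(2)=-
t_1: node(1,0) S=84.8611 payoff=30.0789 vs cont=39.2911 → 39.2911 [wait]  node(1,1) S=132.7046 payoff=0.0000 vs cont=18.7156 → 18.7156 [wait]  ⇒ S*(1)=-
t_0: node(0,0) S=106.1200 payoff=8.8200 vs cont=29.9743 → 29.9743 [wait]  ⇒ S*(0)=-

price = 29.9743
boundary = - - - - 43.3952 54.2664 67.8609
tree:
29.9743
39.2911 18.7156
49.8449 26.5650 9.1967
60.9322 36.5192 14.5079 2.7380
71.5448 48.2451 22.3431 4.9848 0.0000
80.2381 60.6736 33.2684 9.0751 0.0000 0.0000
87.1899 71.5448 47.0791 16.5218 0.0000 0.0000 0.0000
92.7491 80.2381 60.6736 30.0789 0.0000 0.0000 0.0000 0.0000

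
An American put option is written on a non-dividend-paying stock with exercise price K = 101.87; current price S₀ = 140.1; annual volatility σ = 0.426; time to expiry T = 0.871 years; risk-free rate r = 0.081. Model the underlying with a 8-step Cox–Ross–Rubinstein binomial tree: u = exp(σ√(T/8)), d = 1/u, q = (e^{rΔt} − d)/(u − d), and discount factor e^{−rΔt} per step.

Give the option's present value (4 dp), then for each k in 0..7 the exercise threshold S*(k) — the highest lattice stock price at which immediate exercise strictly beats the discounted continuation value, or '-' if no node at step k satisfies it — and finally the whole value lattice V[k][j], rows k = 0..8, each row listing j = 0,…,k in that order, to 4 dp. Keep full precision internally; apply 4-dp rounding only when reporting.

params: Δt=0.10887 u=1.15092 d=0.86887 q=0.49632 e^(-rΔt)=0.99122
t_8 payoffs: 56.3639 41.5916 22.0239 0.0000 0.0000 0.0000 0.0000 0.0000 0.0000
t_7: node(7,0) S=52.3740 payoff=49.4960 vs cont=48.6016 → 49.4960 [stop]  node(7,1) S=69.3757 payoff=32.4943 vs cont=31.5998 → 32.4943 [stop]  node(7,2) S=91.8967 payoff=9.9733 vs cont=10.9956 → 10.9956 [wait]  node(7,3) S=121.7284 payoff=0.0000 vs cont=0.0000 → 0.0000 [wait]  node(7,4) S=161.2443 payoff=0.0000 vs cont=0.0000 → 0.0000 [wait]  node(7,5) S=213.5878 payoff=0.0000 vs cont=0.0000 → 0.0000 [wait]  node(7,6) S=282.9233 payoff=0.0000 vs cont=0.0000 → 0.0000 [wait]  node(7,7) S=374.7666 payoff=0.0000 vs cont=0.0000 → 0.0000 [wait]  ⇒ S*(7)=69.3757
t_6: node(6,0) S=60.2784 payoff=41.5916 vs cont=40.6972 → 41.5916 [stop]  node(6,1) S=79.8461 payoff=22.0239 vs cont=21.6324 → 22.0239 [stop]  node(6,2) S=105.7660 payoff=0.0000 vs cont=5.4896 → 5.4896 [wait]  node(6,3) S=140.1000 payoff=0.0000 vs cont=0.0000 → 0.0000 [wait]  node(6,4) S=185.5797 payoff=0.0000 vs cont=0.0000 → 0.0000 [wait]  node(6,5) S=245.8230 payoff=0.0000 vs cont=0.0000 → 0.0000 [wait]  node(6,6) S=325.6228 payoff=0.0000 vs cont=0.0000 → 0.0000 [wait]  ⇒ S*(6)=79.8461
t_5: node(5,0) S=69.3757 payoff=32.4943 vs cont=31.5998 → 32.4943 [stop]  node(5,1) S=91.8967 payoff=9.9733 vs cont=13.6963 → 13.6963 [wait]  node(5,2) S=121.7284 payoff=0.0000 vs cont=2.7407 → 2.7407 [wait]  node(5,3) S=161.2443 payoff=0.0000 vs cont=0.0000 → 0.0000 [wait]  node(5,4) S=213.5878 payoff=0.0000 vs cont=0.0000 → 0.0000 [wait]  node(5,5) S=282.9233 payoff=0.0000 vs cont=0.0000 → 0.0000 [wait]  ⇒ S*(5)=69.3757
t_4: node(4,0) S=79.8461 payoff=22.0239 vs cont=22.9610 → 22.9610 [wait]  node(4,1) S=105.7660 payoff=0.0000 vs cont=8.1863 → 8.1863 [wait]  node(4,2) S=140.1000 payoff=0.0000 vs cont=1.3683 → 1.3683 [wait]  node(4,3) S=185.5797 payoff=0.0000 vs cont=0.0000 → 0.0000 [wait]  node(4,4) S=245.8230 payoff=0.0000 vs cont=0.0000 → 0.0000 [wait]  ⇒ S*(4)=-
t_3: node(3,0) S=91.8967 payoff=9.9733 vs cont=15.4908 → 15.4908 [wait]  node(3,1) S=121.7284 payoff=0.0000 vs cont=4.7602 → 4.7602 [wait]  node(3,2) S=161.2443 payoff=0.0000 vs cont=0.6831 → 0.6831 [wait]  node(3,3) S=213.5878 payoff=0.0000 vs cont=0.0000 → 0.0000 [wait]  ⇒ S*(3)=-
t_2: node(2,0) S=105.7660 payoff=0.0000 vs cont=10.0757 → 10.0757 [wait]  node(2,1) S=140.1000 payoff=0.0000 vs cont=2.7126 → 2.7126 [wait]  node(2,2) S=185.5797 payoff=0.0000 vs cont=0.3411 → 0.3411 [wait]  ⇒ S*(2)=-
t_1: node(1,0) S=121.7284 payoff=0.0000 vs cont=6.3649 → 6.3649 [wait]  node(1,1) S=161.2443 payoff=0.0000 vs cont=1.5221 → 1.5221 [wait]  ⇒ S*(1)=-
t_0: node(0,0) S=140.1000 payoff=0.0000 vs cont=3.9265 → 3.9265 [wait]  ⇒ S*(0)=-

price = 3.9265
boundary = - - - - - 69.3757 79.8461 69.3757
tree:
3.9265
6.3649 1.5221
10.0757 2.7126 0.3411
15.4908 4.7602 0.6831 0.0000
22.9610 8.1863 1.3683 0.0000 0.0000
32.4943 13.6963 2.7407 0.0000 0.0000 0.0000
41.5916 22.0239 5.4896 0.0000 0.0000 0.0000 0.0000
49.4960 32.4943 10.9956 0.0000 0.0000 0.0000 0.0000 0.0000
56.3639 41.5916 22.0239 0.0000 0.0000 0.0000 0.0000 0.0000 0.0000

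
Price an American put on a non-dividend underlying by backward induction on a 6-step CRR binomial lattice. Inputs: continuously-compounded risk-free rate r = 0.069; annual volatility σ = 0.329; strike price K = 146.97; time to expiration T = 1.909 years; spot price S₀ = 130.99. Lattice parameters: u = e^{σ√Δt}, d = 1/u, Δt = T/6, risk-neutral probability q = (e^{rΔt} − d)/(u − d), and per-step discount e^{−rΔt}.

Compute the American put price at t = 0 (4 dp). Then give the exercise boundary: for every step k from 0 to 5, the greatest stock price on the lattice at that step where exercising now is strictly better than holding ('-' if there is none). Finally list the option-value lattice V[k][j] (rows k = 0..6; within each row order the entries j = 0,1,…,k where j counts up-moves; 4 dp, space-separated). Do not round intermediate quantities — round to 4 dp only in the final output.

price = 26.1730
boundary = - - 90.3750 108.8036 90.3750 108.8036
tree:
26.1730
39.1766 14.9703
56.5950 24.3487 6.7218
71.9022 38.1664 12.2950 1.7259
84.6168 56.5950 21.9967 3.6242 0.0000
95.1779 71.9022 38.1664 7.6101 0.0000 0.0000
103.9502 84.6168 56.5950 15.9800 0.0000 0.0000 0.0000

params: Δt=0.31817 u=1.20391 d=0.83063 q=0.51320 e^(-rΔt)=0.97829
t_6 payoffs: 103.9502 84.6168 56.5950 15.9800 0.0000 0.0000 0.0000
t_5: node(5,0) S=51.7921 payoff=95.1779 vs cont=91.9865 → 95.1779 [stop]  node(5,1) S=75.0678 payoff=71.9022 vs cont=68.7109 → 71.9022 [stop]  node(5,2) S=108.8036 payoff=38.1664 vs cont=34.9751 → 38.1664 [stop]  node(5,3) S=157.7005 payoff=0.0000 vs cont=7.6101 → 7.6101 [wait]  node(5,4) S=228.5719 payoff=0.0000 vs cont=0.0000 → 0.0000 [wait]  node(5,5) S=331.2933 payoff=0.0000 vs cont=0.0000 → 0.0000 [wait]  ⇒ S*(5)=108.8036
t_4: node(4,0) S=62.3532 payoff=84.6168 vs cont=81.4255 → 84.6168 [stop]  node(4,1) S=90.3750 payoff=56.5950 vs cont=53.4036 → 56.5950 [stop]  node(4,2) S=130.9900 payoff=15.9800 vs cont=21.9967 → 21.9967 [wait]  node(4,3) S=189.8576 payoff=0.0000 vs cont=3.6242 → 3.6242 [wait]  node(4,4) S=275.1805 payoff=0.0000 vs cont=0.0000 → 0.0000 [wait]  ⇒ S*(4)=90.3750
t_3: node(3,0) S=75.0678 payoff=71.9022 vs cont=68.7109 → 71.9022 [stop]  node(3,1) S=108.8036 payoff=38.1664 vs cont=37.9958 → 38.1664 [stop]  node(3,2) S=157.7005 payoff=0.0000 vs cont=12.2950 → 12.2950 [wait]  node(3,3) S=228.5719 payoff=0.0000 vs cont=1.7259 → 1.7259 [wait]  ⇒ S*(3)=108.8036
t_2: node(2,0) S=90.3750 payoff=56.5950 vs cont=53.4036 → 56.5950 [stop]  node(2,1) S=130.9900 payoff=15.9800 vs cont=24.3487 → 24.3487 [wait]  node(2,2) S=189.8576 payoff=0.0000 vs cont=6.7218 → 6.7218 [wait]  ⇒ S*(2)=90.3750
t_1: node(1,0) S=108.8036 payoff=38.1664 vs cont=39.1766 → 39.1766 [wait]  node(1,1) S=157.7005 payoff=0.0000 vs cont=14.9703 → 14.9703 [wait]  ⇒ S*(1)=-
t_0: node(0,0) S=130.9900 payoff=15.9800 vs cont=26.1730 → 26.1730 [wait]  ⇒ S*(0)=-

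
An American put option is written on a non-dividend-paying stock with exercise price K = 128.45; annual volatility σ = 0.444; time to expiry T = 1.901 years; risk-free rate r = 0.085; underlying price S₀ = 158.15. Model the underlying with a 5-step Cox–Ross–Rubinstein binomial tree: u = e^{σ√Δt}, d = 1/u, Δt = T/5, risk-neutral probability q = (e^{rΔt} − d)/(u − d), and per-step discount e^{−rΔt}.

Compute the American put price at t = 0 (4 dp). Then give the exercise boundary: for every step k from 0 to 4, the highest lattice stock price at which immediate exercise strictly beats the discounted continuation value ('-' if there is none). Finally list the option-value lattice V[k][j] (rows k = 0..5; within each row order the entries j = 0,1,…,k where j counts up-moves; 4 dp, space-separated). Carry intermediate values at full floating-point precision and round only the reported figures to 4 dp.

Δt=0.38020  u=1.31491  d=0.76051  q=0.49122  discount=0.96820
step 5 (expiry): payoffs max(K−S,0) = 88.2171 58.8873 8.1761 0.0000 0.0000 0.0000
step 4: (k=4,j=0): S=52.9028, (K−S)⁺=75.5472, hold=71.4625 ⇒ V=75.5472 exercise | (k=4,j=1): S=91.4690, (K−S)⁺=36.9810, hold=32.8963 ⇒ V=36.9810 exercise | (k=4,j=2): S=158.1500, (K−S)⁺=0.0000, hold=4.0275 ⇒ V=4.0275 continue | (k=4,j=3): S=273.4416, (K−S)⁺=0.0000, hold=0.0000 ⇒ V=0.0000 continue | (k=4,j=4): S=472.7808, (K−S)⁺=0.0000, hold=0.0000 ⇒ V=0.0000 continue  boundary S*=91.4690
step 3: (k=3,j=0): S=69.5627, (K−S)⁺=58.8873, hold=54.8026 ⇒ V=58.8873 exercise | (k=3,j=1): S=120.2739, (K−S)⁺=8.1761, hold=20.1322 ⇒ V=20.1322 continue | (k=3,j=2): S=207.9538, (K−S)⁺=0.0000, hold=1.9839 ⇒ V=1.9839 continue | (k=3,j=3): S=359.5524, (K−S)⁺=0.0000, hold=0.0000 ⇒ V=0.0000 continue  boundary S*=69.5627
step 2: (k=2,j=0): S=91.4690, (K−S)⁺=36.9810, hold=38.5826 ⇒ V=38.5826 continue | (k=2,j=1): S=158.1500, (K−S)⁺=0.0000, hold=10.8606 ⇒ V=10.8606 continue | (k=2,j=2): S=273.4416, (K−S)⁺=0.0000, hold=0.9773 ⇒ V=0.9773 continue  boundary S*=-
step 1: (k=1,j=0): S=120.2739, (K−S)⁺=8.1761, hold=24.1710 ⇒ V=24.1710 continue | (k=1,j=1): S=207.9538, (K−S)⁺=0.0000, hold=5.8147 ⇒ V=5.8147 continue  boundary S*=-
step 0: (k=0,j=0): S=158.1500, (K−S)⁺=0.0000, hold=14.6720 ⇒ V=14.6720 continue  boundary S*=-

price = 14.6720
boundary = - - - 69.5627 91.4690
tree:
14.6720
24.1710 5.8147
38.5826 10.8606 0.9773
58.8873 20.1322 1.9839 0.0000
75.5472 36.9810 4.0275 0.0000 0.0000
88.2171 58.8873 8.1761 0.0000 0.0000 0.0000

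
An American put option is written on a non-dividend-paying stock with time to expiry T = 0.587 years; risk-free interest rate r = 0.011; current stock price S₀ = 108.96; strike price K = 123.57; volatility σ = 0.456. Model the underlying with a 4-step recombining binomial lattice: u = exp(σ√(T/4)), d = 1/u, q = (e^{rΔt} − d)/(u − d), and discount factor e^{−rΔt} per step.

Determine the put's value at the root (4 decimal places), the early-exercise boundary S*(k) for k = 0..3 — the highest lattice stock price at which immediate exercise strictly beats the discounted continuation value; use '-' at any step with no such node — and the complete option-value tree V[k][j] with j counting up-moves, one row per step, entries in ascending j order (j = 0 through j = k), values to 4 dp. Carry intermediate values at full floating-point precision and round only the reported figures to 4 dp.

Δt=0.14675, u=1.19087, d=0.83972, q=0.46104, disc=e^(-rΔt)=0.99839
k=4 terminal: V=max(K-S,0) → 69.3937 46.7387 14.6100 0.0000 0.0000
k=3: j=0 S=64.5169 intr=59.0531 cont=58.8537 V=59.0531[EX]; j=1 S=91.4961 intr=32.0739 cont=31.8746 V=32.0739[EX]; j=2 S=129.7572 intr=0.0000 cont=7.8615 V=7.8615[hold]; j=3 S=184.0180 intr=0.0000 cont=0.0000 V=0.0000[hold]  S*(3)=91.4961
k=2: j=0 S=76.8313 intr=46.7387 cont=46.5394 V=46.7387[EX]; j=1 S=108.9600 intr=14.6100 cont=20.8773 V=20.8773[hold]; j=2 S=154.5240 intr=0.0000 cont=4.2302 V=4.2302[hold]  S*(2)=76.8313
k=1: j=0 S=91.4961 intr=32.0739 cont=34.7594 V=34.7594[hold]; j=1 S=129.7572 intr=0.0000 cont=13.1810 V=13.1810[hold]  S*(1)=-
k=0: j=0 S=108.9600 intr=14.6100 cont=24.7709 V=24.7709[hold]  S*(0)=-

price = 24.7709
boundary = - - 76.8313 91.4961
tree:
24.7709
34.7594 13.1810
46.7387 20.8773 4.2302
59.0531 32.0739 7.8615 0.0000
69.3937 46.7387 14.6100 0.0000 0.0000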